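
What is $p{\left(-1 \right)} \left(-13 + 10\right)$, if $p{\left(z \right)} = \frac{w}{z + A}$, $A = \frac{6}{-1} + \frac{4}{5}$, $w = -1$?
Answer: $- \frac{15}{31} \approx -0.48387$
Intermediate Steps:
$A = - \frac{26}{5}$ ($A = 6 \left(-1\right) + 4 \cdot \frac{1}{5} = -6 + \frac{4}{5} = - \frac{26}{5} \approx -5.2$)
$p{\left(z \right)} = - \frac{1}{- \frac{26}{5} + z}$ ($p{\left(z \right)} = - \frac{1}{z - \frac{26}{5}} = - \frac{1}{- \frac{26}{5} + z}$)
$p{\left(-1 \right)} \left(-13 + 10\right) = - \frac{5}{-26 + 5 \left(-1\right)} \left(-13 + 10\right) = - \frac{5}{-26 - 5} \left(-3\right) = - \frac{5}{-31} \left(-3\right) = \left(-5\right) \left(- \frac{1}{31}\right) \left(-3\right) = \frac{5}{31} \left(-3\right) = - \frac{15}{31}$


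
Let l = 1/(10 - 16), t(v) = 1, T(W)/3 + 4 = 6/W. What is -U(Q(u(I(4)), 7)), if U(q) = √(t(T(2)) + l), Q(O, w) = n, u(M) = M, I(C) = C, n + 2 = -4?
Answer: -√30/6 ≈ -0.91287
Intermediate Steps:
T(W) = -12 + 18/W (T(W) = -12 + 3*(6/W) = -12 + 18/W)
n = -6 (n = -2 - 4 = -6)
l = -⅙ (l = 1/(-6) = -⅙ ≈ -0.16667)
Q(O, w) = -6
U(q) = √30/6 (U(q) = √(1 - ⅙) = √(⅚) = √30/6)
-U(Q(u(I(4)), 7)) = -√30/6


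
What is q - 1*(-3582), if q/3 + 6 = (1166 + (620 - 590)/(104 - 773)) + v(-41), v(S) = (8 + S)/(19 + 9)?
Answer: 44072211/6244 ≈ 7058.3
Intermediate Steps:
v(S) = 2/7 + S/28 (v(S) = (8 + S)/28 = (8 + S)*(1/28) = 2/7 + S/28)
q = 21706203/6244 (q = -18 + 3*((1166 + (620 - 590)/(104 - 773)) + (2/7 + (1/28)*(-41))) = -18 + 3*((1166 + 30/(-669)) + (2/7 - 41/28)) = -18 + 3*((1166 + 30*(-1/669)) - 33/28) = -18 + 3*((1166 - 10/223) - 33/28) = -18 + 3*(260008/223 - 33/28) = -18 + 3*(7272865/6244) = -18 + 21818595/6244 = 21706203/6244 ≈ 3476.3)
q - 1*(-3582) = 21706203/6244 - 1*(-3582) = 21706203/6244 + 3582 = 44072211/6244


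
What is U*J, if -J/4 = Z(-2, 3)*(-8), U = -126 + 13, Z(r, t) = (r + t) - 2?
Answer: 3616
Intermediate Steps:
Z(r, t) = -2 + r + t
U = -113
J = -32 (J = -4*(-2 - 2 + 3)*(-8) = -(-4)*(-8) = -4*8 = -32)
U*J = -113*(-32) = 3616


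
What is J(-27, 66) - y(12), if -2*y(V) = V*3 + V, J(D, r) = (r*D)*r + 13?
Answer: -117575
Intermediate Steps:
J(D, r) = 13 + D*r² (J(D, r) = (D*r)*r + 13 = D*r² + 13 = 13 + D*r²)
y(V) = -2*V (y(V) = -(V*3 + V)/2 = -(3*V + V)/2 = -2*V)
J(-27, 66) - y(12) = (13 - 27*66²) - (-2)*12 = (13 - 27*4356) - 1*(-24) = (13 - 117612) + 24 = -117599 + 24 = -117575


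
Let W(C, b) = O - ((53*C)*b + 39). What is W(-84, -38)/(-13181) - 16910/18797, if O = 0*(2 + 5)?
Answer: 2957843645/247763257 ≈ 11.938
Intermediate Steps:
O = 0 (O = 0*7 = 0)
W(C, b) = -39 - 53*C*b (W(C, b) = 0 - ((53*C)*b + 39) = 0 - (53*C*b + 39) = 0 - (39 + 53*C*b) = 0 + (-39 - 53*C*b) = -39 - 53*C*b)
W(-84, -38)/(-13181) - 16910/18797 = (-39 - 53*(-84)*(-38))/(-13181) - 16910/18797 = (-39 - 169176)*(-1/13181) - 16910*1/18797 = -169215*(-1/13181) - 16910/18797 = 169215/13181 - 16910/18797 = 2957843645/247763257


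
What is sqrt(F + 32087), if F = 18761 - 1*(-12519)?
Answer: sqrt(63367) ≈ 251.73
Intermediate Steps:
F = 31280 (F = 18761 + 12519 = 31280)
sqrt(F + 32087) = sqrt(31280 + 32087) = sqrt(63367)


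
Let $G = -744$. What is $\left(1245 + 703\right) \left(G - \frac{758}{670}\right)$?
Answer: $- \frac{486257812}{335} \approx -1.4515 \cdot 10^{6}$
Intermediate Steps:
$\left(1245 + 703\right) \left(G - \frac{758}{670}\right) = \left(1245 + 703\right) \left(-744 - \frac{758}{670}\right) = 1948 \left(-744 - \frac{379}{335}\right) = 1948 \left(- \frac{249619}{335}\right) = - \frac{486257812}{335}$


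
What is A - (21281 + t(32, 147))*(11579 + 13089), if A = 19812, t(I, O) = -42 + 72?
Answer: -525679936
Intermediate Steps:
t(I, O) = 30
A - (21281 + t(32, 147))*(11579 + 13089) = 19812 - (21281 + 30)*(11579 + 13089) = 19812 - 21311*24668 = 19812 - 1*525699748 = 19812 - 525699748 = -525679936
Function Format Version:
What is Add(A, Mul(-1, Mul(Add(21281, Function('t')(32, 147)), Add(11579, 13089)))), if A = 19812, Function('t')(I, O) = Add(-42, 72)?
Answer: -525679936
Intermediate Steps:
Function('t')(I, O) = 30
Add(A, Mul(-1, Mul(Add(21281, Function('t')(32, 147)), Add(11579, 13089)))) = Add(19812, Mul(-1, Mul(Add(21281, 30), Add(11579, 13089)))) = Add(19812, Mul(-1, Mul(21311, 24668))) = Add(19812, Mul(-1, 525699748)) = Add(19812, -525699748) = -525679936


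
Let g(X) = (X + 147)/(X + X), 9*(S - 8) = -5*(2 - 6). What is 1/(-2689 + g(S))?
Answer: -184/493361 ≈ -0.00037295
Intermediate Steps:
S = 92/9 (S = 8 + (-5*(2 - 6))/9 = 8 + (-5*(-4))/9 = 8 + (⅑)*20 = 8 + 20/9 = 92/9 ≈ 10.222)
g(X) = (147 + X)/(2*X) (g(X) = (147 + X)/((2*X)) = (147 + X)*(1/(2*X)) = (147 + X)/(2*X))
1/(-2689 + g(S)) = 1/(-2689 + (147 + 92/9)/(2*(92/9))) = 1/(-2689 + (½)*(9/92)*(1415/9)) = 1/(-2689 + 1415/184) = 1/(-493361/184) = -184/493361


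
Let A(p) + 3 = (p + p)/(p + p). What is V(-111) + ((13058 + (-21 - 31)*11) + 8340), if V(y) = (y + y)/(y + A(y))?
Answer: 2353560/113 ≈ 20828.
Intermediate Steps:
A(p) = -2 (A(p) = -3 + (p + p)/(p + p) = -3 + (2*p)/((2*p)) = -3 + (2*p)*(1/(2*p)) = -3 + 1 = -2)
V(y) = 2*y/(-2 + y) (V(y) = (y + y)/(y - 2) = (2*y)/(-2 + y) = 2*y/(-2 + y))
V(-111) + ((13058 + (-21 - 31)*11) + 8340) = 2*(-111)/(-2 - 111) + ((13058 + (-21 - 31)*11) + 8340) = 2*(-111)/(-113) + ((13058 - 52*11) + 8340) = 2*(-111)*(-1/113) + ((13058 - 572) + 8340) = 222/113 + (12486 + 8340) = 222/113 + 20826 = 2353560/113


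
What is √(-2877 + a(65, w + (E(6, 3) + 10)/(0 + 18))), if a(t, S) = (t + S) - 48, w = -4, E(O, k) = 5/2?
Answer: I*√103079/6 ≈ 53.51*I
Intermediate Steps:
E(O, k) = 5/2 (E(O, k) = 5*(½) = 5/2)
a(t, S) = -48 + S + t (a(t, S) = (S + t) - 48 = -48 + S + t)
√(-2877 + a(65, w + (E(6, 3) + 10)/(0 + 18))) = √(-2877 + (-48 + (-4 + (5/2 + 10)/(0 + 18)) + 65)) = √(-2877 + (-48 + (-4 + (25/2)/18) + 65)) = √(-2877 + (-48 + (-4 + (25/2)*(1/18)) + 65)) = √(-2877 + (-48 + (-4 + 25/36) + 65)) = √(-2877 + (-48 - 119/36 + 65)) = √(-2877 + 493/36) = √(-103079/36) = I*√103079/6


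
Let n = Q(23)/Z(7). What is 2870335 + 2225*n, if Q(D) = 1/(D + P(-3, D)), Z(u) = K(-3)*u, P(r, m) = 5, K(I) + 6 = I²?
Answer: 1687759205/588 ≈ 2.8703e+6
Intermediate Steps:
K(I) = -6 + I²
Z(u) = 3*u (Z(u) = (-6 + (-3)²)*u = (-6 + 9)*u = 3*u)
Q(D) = 1/(5 + D) (Q(D) = 1/(D + 5) = 1/(5 + D))
n = 1/588 (n = 1/((5 + 23)*((3*7))) = 1/(28*21) = (1/28)*(1/21) = 1/588 ≈ 0.0017007)
2870335 + 2225*n = 2870335 + 2225*(1/588) = 2870335 + 2225/588 = 1687759205/588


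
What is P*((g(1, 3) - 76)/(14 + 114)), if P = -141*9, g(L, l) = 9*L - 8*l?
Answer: 115479/128 ≈ 902.18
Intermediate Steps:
g(L, l) = -8*l + 9*L
P = -1269
P*((g(1, 3) - 76)/(14 + 114)) = -1269*((-8*3 + 9*1) - 76)/(14 + 114) = -1269*((-24 + 9) - 76)/128 = -1269*(-15 - 76)/128 = -(-115479)/128 = -1269*(-91/128) = 115479/128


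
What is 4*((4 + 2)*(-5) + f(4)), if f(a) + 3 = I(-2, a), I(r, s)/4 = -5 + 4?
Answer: -148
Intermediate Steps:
I(r, s) = -4 (I(r, s) = 4*(-5 + 4) = 4*(-1) = -4)
f(a) = -7 (f(a) = -3 - 4 = -7)
4*((4 + 2)*(-5) + f(4)) = 4*((4 + 2)*(-5) - 7) = 4*(6*(-5) - 7) = 4*(-30 - 7) = 4*(-37) = -148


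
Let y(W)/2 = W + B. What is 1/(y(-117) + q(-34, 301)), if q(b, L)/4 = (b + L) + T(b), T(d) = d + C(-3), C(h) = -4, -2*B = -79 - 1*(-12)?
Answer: 1/749 ≈ 0.0013351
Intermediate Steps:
B = 67/2 (B = -(-79 - 1*(-12))/2 = -(-79 + 12)/2 = -½*(-67) = 67/2 ≈ 33.500)
T(d) = -4 + d (T(d) = d - 4 = -4 + d)
y(W) = 67 + 2*W (y(W) = 2*(W + 67/2) = 2*(67/2 + W) = 67 + 2*W)
q(b, L) = -16 + 4*L + 8*b (q(b, L) = 4*((b + L) + (-4 + b)) = 4*((L + b) + (-4 + b)) = 4*(-4 + L + 2*b) = -16 + 4*L + 8*b)
1/(y(-117) + q(-34, 301)) = 1/((67 + 2*(-117)) + (-16 + 4*301 + 8*(-34))) = 1/((67 - 234) + (-16 + 1204 - 272)) = 1/(-167 + 916) = 1/749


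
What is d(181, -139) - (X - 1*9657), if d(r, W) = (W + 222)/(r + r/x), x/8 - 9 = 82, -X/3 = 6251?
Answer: 3748731514/131949 ≈ 28410.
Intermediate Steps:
X = -18753 (X = -3*6251 = -18753)
x = 728 (x = 72 + 8*82 = 72 + 656 = 728)
d(r, W) = 728*(222 + W)/(729*r) (d(r, W) = (W + 222)/(r + r/728) = (222 + W)/(r + r*(1/728)) = (222 + W)/(r + r/728) = (222 + W)/((729*r/728)) = (222 + W)*(728/(729*r)) = 728*(222 + W)/(729*r))
d(181, -139) - (X - 1*9657) = (728/729)*(222 - 139)/181 - (-18753 - 1*9657) = (728/729)*(1/181)*83 - (-18753 - 9657) = 60424/131949 - 1*(-28410) = 60424/131949 + 28410 = 3748731514/131949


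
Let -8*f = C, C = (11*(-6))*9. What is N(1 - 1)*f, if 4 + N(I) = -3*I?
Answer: -297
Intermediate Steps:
C = -594 (C = -66*9 = -594)
f = 297/4 (f = -⅛*(-594) = 297/4 ≈ 74.250)
N(I) = -4 - 3*I
N(1 - 1)*f = (-4 - 3*(1 - 1))*(297/4) = (-4 - 3*0)*(297/4) = (-4 + 0)*(297/4) = -4*297/4 = -297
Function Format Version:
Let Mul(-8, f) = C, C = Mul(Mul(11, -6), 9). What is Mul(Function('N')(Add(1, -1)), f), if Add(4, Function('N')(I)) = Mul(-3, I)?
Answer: -297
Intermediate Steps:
C = -594 (C = Mul(-66, 9) = -594)
f = Rational(297, 4) (f = Mul(Rational(-1, 8), -594) = Rational(297, 4) ≈ 74.250)
Function('N')(I) = Add(-4, Mul(-3, I))
Mul(Function('N')(Add(1, -1)), f) = Mul(Add(-4, Mul(-3, Add(1, -1))), Rational(297, 4)) = Mul(Add(-4, Mul(-3, 0)), Rational(297, 4)) = Mul(Add(-4, 0), Rational(297, 4)) = Mul(-4, Rational(297, 4)) = -297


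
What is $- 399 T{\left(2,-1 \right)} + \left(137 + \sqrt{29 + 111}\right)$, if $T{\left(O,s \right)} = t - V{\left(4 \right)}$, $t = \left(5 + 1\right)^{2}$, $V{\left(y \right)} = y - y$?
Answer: $-14227 + 2 \sqrt{35} \approx -14215.0$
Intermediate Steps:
$V{\left(y \right)} = 0$
$t = 36$ ($t = 6^{2} = 36$)
$T{\left(O,s \right)} = 36$ ($T{\left(O,s \right)} = 36 - 0 = 36 + 0 = 36$)
$- 399 T{\left(2,-1 \right)} + \left(137 + \sqrt{29 + 111}\right) = \left(-399\right) 36 + \left(137 + \sqrt{29 + 111}\right) = -14364 + \left(137 + \sqrt{140}\right) = -14364 + \left(137 + 2 \sqrt{35}\right) = -14227 + 2 \sqrt{35}$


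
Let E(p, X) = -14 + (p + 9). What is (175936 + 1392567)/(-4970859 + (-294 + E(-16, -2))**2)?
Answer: -1568503/4871634 ≈ -0.32197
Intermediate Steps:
E(p, X) = -5 + p (E(p, X) = -14 + (9 + p) = -5 + p)
(175936 + 1392567)/(-4970859 + (-294 + E(-16, -2))**2) = (175936 + 1392567)/(-4970859 + (-294 + (-5 - 16))**2) = 1568503/(-4970859 + (-294 - 21)**2) = 1568503/(-4970859 + (-315)**2) = 1568503/(-4970859 + 99225) = 1568503/(-4871634) = 1568503*(-1/4871634) = -1568503/4871634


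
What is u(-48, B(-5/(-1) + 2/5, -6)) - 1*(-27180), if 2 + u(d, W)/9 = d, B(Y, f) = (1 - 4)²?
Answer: 26730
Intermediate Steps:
B(Y, f) = 9 (B(Y, f) = (-3)² = 9)
u(d, W) = -18 + 9*d
u(-48, B(-5/(-1) + 2/5, -6)) - 1*(-27180) = (-18 + 9*(-48)) - 1*(-27180) = (-18 - 432) + 27180 = -450 + 27180 = 26730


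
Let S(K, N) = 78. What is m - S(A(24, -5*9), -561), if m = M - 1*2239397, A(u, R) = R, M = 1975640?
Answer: -263835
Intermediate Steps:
m = -263757 (m = 1975640 - 1*2239397 = 1975640 - 2239397 = -263757)
m - S(A(24, -5*9), -561) = -263757 - 1*78 = -263757 - 78 = -263835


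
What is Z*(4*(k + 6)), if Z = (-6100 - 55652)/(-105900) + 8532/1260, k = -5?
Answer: 1817308/61775 ≈ 29.418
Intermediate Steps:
Z = 454327/61775 (Z = -61752*(-1/105900) + 8532*(1/1260) = 5146/8825 + 237/35 = 454327/61775 ≈ 7.3545)
Z*(4*(k + 6)) = 454327*(4*(-5 + 6))/61775 = 454327*(4*1)/61775 = (454327/61775)*4 = 1817308/61775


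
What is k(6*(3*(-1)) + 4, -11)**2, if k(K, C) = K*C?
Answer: 23716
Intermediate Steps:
k(K, C) = C*K
k(6*(3*(-1)) + 4, -11)**2 = (-11*(6*(3*(-1)) + 4))**2 = (-11*(6*(-3) + 4))**2 = (-11*(-18 + 4))**2 = (-11*(-14))**2 = 154**2 = 23716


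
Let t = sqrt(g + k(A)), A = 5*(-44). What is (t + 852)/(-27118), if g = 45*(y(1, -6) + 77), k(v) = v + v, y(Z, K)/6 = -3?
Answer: -426/13559 - sqrt(2215)/27118 ≈ -0.033154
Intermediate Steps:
y(Z, K) = -18 (y(Z, K) = 6*(-3) = -18)
A = -220
k(v) = 2*v
g = 2655 (g = 45*(-18 + 77) = 45*59 = 2655)
t = sqrt(2215) (t = sqrt(2655 + 2*(-220)) = sqrt(2655 - 440) = sqrt(2215) ≈ 47.064)
(t + 852)/(-27118) = (sqrt(2215) + 852)/(-27118) = (852 + sqrt(2215))*(-1/27118) = -426/13559 - sqrt(2215)/27118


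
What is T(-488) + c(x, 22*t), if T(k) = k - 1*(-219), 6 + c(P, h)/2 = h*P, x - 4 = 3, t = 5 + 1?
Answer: 1567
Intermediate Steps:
t = 6
x = 7 (x = 4 + 3 = 7)
c(P, h) = -12 + 2*P*h (c(P, h) = -12 + 2*(h*P) = -12 + 2*(P*h) = -12 + 2*P*h)
T(k) = 219 + k (T(k) = k + 219 = 219 + k)
T(-488) + c(x, 22*t) = (219 - 488) + (-12 + 2*7*(22*6)) = -269 + (-12 + 2*7*132) = -269 + (-12 + 1848) = -269 + 1836 = 1567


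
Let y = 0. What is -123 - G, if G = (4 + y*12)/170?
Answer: -10457/85 ≈ -123.02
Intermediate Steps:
G = 2/85 (G = (4 + 0*12)/170 = (4 + 0)*(1/170) = 4*(1/170) = 2/85 ≈ 0.023529)
-123 - G = -123 - 1*2/85 = -123 - 2/85 = -10457/85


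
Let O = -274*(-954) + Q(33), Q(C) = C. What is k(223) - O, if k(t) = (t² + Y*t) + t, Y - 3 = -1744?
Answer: -599720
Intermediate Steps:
Y = -1741 (Y = 3 - 1744 = -1741)
k(t) = t² - 1740*t (k(t) = (t² - 1741*t) + t = t² - 1740*t)
O = 261429 (O = -274*(-954) + 33 = 261396 + 33 = 261429)
k(223) - O = 223*(-1740 + 223) - 1*261429 = 223*(-1517) - 261429 = -338291 - 261429 = -599720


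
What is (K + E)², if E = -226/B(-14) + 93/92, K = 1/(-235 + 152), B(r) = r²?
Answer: 3330559521/139998698896 ≈ 0.023790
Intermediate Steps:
K = -1/83 (K = 1/(-83) = -1/83 ≈ -0.012048)
E = -641/4508 (E = -226/((-14)²) + 93/92 = -226/196 + 93*(1/92) = -226*1/196 + 93/92 = -113/98 + 93/92 = -641/4508 ≈ -0.14219)
(K + E)² = (-1/83 - 641/4508)² = (-57711/374164)² = 3330559521/139998698896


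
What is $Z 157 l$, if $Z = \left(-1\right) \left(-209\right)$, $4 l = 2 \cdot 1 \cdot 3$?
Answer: $\frac{98439}{2} \approx 49220.0$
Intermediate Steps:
$l = \frac{3}{2}$ ($l = \frac{2 \cdot 1 \cdot 3}{4} = \frac{2 \cdot 3}{4} = \frac{1}{4} \cdot 6 = \frac{3}{2} \approx 1.5$)
$Z = 209$
$Z 157 l = 209 \cdot 157 \cdot \frac{3}{2} = 32813 \cdot \frac{3}{2} = \frac{98439}{2}$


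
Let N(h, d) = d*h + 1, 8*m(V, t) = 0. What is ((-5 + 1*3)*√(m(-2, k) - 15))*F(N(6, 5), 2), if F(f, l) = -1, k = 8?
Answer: 2*I*√15 ≈ 7.746*I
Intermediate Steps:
m(V, t) = 0 (m(V, t) = (⅛)*0 = 0)
N(h, d) = 1 + d*h
((-5 + 1*3)*√(m(-2, k) - 15))*F(N(6, 5), 2) = ((-5 + 1*3)*√(0 - 15))*(-1) = ((-5 + 3)*√(-15))*(-1) = -2*I*√15*(-1) = 2*I*√15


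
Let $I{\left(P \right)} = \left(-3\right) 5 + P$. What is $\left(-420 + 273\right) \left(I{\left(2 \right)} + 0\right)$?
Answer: $1911$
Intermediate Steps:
$I{\left(P \right)} = -15 + P$
$\left(-420 + 273\right) \left(I{\left(2 \right)} + 0\right) = \left(-420 + 273\right) \left(\left(-15 + 2\right) + 0\right) = - 147 \left(-13 + 0\right) = \left(-147\right) \left(-13\right) = 1911$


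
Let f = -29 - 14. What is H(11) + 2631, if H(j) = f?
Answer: 2588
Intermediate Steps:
f = -43
H(j) = -43
H(11) + 2631 = -43 + 2631 = 2588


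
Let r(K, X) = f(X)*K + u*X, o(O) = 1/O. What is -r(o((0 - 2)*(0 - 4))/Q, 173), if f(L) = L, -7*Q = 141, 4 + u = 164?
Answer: -31221829/1128 ≈ -27679.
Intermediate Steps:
u = 160 (u = -4 + 164 = 160)
Q = -141/7 (Q = -⅐*141 = -141/7 ≈ -20.143)
r(K, X) = 160*X + K*X (r(K, X) = X*K + 160*X = K*X + 160*X = 160*X + K*X)
-r(o((0 - 2)*(0 - 4))/Q, 173) = -173*(160 + 1/((((0 - 2)*(0 - 4)))*(-141/7))) = -173*(160 - 7/141/(-2*(-4))) = -173*(160 - 7/141/8) = -173*(160 + (⅛)*(-7/141)) = -173*(160 - 7/1128) = -173*180473/1128 = -1*31221829/1128 = -31221829/1128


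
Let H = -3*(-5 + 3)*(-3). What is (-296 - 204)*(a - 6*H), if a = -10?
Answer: -49000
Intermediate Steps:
H = -18 (H = -3*(-2)*(-3) = 6*(-3) = -18)
(-296 - 204)*(a - 6*H) = (-296 - 204)*(-10 - 6*(-18)) = -500*(-10 + 108) = -500*98 = -49000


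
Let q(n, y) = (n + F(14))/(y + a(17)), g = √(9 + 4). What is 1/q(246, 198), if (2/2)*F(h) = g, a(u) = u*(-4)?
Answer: 31980/60503 - 130*√13/60503 ≈ 0.52082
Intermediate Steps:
a(u) = -4*u
g = √13 ≈ 3.6056
F(h) = √13
q(n, y) = (n + √13)/(-68 + y) (q(n, y) = (n + √13)/(y - 4*17) = (n + √13)/(y - 68) = (n + √13)/(-68 + y))
1/q(246, 198) = 1/((246 + √13)/(-68 + 198)) = 1/((246 + √13)/130) = 1/(123/65 + √13/130)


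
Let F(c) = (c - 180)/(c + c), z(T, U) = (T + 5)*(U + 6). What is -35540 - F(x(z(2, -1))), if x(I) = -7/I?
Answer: -71981/2 ≈ -35991.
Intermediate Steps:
z(T, U) = (5 + T)*(6 + U)
F(c) = (-180 + c)/(2*c) (F(c) = (-180 + c)/((2*c)) = (-180 + c)*(1/(2*c)) = (-180 + c)/(2*c))
-35540 - F(x(z(2, -1))) = -35540 - (-180 - 7/(30 + 5*(-1) + 6*2 + 2*(-1)))/(2*((-7/(30 + 5*(-1) + 6*2 + 2*(-1))))) = -35540 - (-180 - 7/(30 - 5 + 12 - 2))/(2*((-7/(30 - 5 + 12 - 2)))) = -35540 - (-180 - 7/35)/(2*((-7/35))) = -35540 - (-180 - 7*1/35)/(2*((-7*1/35))) = -35540 - (-180 - ⅕)/(2*(-⅕)) = -35540 - (-5)*(-901)/(2*5) = -35540 - 1*901/2 = -35540 - 901/2 = -71981/2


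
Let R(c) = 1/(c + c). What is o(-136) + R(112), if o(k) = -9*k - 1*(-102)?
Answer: 297025/224 ≈ 1326.0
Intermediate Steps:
o(k) = 102 - 9*k (o(k) = -9*k + 102 = 102 - 9*k)
R(c) = 1/(2*c)
o(-136) + R(112) = (102 - 9*(-136)) + (1/2)/112 = (102 + 1224) + (1/2)*(1/112) = 1326 + 1/224 = 297025/224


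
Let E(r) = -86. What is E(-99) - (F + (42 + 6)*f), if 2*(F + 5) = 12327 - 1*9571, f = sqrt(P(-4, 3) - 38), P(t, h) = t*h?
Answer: -1459 - 240*I*sqrt(2) ≈ -1459.0 - 339.41*I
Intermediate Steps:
P(t, h) = h*t
f = 5*I*sqrt(2) (f = sqrt(3*(-4) - 38) = sqrt(-12 - 38) = sqrt(-50) = 5*I*sqrt(2) ≈ 7.0711*I)
F = 1373 (F = -5 + (12327 - 1*9571)/2 = -5 + (12327 - 9571)/2 = -5 + (1/2)*2756 = -5 + 1378 = 1373)
E(-99) - (F + (42 + 6)*f) = -86 - (1373 + (42 + 6)*(5*I*sqrt(2))) = -86 - (1373 + 48*(5*I*sqrt(2))) = -86 - (1373 + 240*I*sqrt(2)) = -86 + (-1373 - 240*I*sqrt(2)) = -1459 - 240*I*sqrt(2)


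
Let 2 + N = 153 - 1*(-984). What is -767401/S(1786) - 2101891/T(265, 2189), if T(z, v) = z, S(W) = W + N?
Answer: -6342984876/774065 ≈ -8194.4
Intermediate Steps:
N = 1135 (N = -2 + (153 - 1*(-984)) = -2 + (153 + 984) = -2 + 1137 = 1135)
S(W) = 1135 + W (S(W) = W + 1135 = 1135 + W)
-767401/S(1786) - 2101891/T(265, 2189) = -767401/(1135 + 1786) - 2101891/265 = -767401/2921 - 2101891*1/265 = -767401*1/2921 - 2101891/265 = -767401/2921 - 2101891/265 = -6342984876/774065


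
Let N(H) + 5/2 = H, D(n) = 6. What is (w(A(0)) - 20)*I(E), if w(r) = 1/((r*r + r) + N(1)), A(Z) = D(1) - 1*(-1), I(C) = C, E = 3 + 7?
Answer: -21780/109 ≈ -199.82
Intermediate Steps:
E = 10
A(Z) = 7 (A(Z) = 6 - 1*(-1) = 6 + 1 = 7)
N(H) = -5/2 + H
w(r) = 1/(-3/2 + r + r²) (w(r) = 1/((r*r + r) + (-5/2 + 1)) = 1/((r² + r) - 3/2) = 1/((r + r²) - 3/2) = 1/(-3/2 + r + r²))
(w(A(0)) - 20)*I(E) = (2/(-3 + 2*7 + 2*7²) - 20)*10 = (2/(-3 + 14 + 2*49) - 20)*10 = (2/(-3 + 14 + 98) - 20)*10 = (2/109 - 20)*10 = -2178/109*10 = -21780/109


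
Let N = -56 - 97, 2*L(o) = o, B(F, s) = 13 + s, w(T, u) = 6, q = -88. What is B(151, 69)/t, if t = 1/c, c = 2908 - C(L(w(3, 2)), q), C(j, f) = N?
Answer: 251002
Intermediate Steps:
L(o) = o/2
N = -153
C(j, f) = -153
c = 3061 (c = 2908 - 1*(-153) = 2908 + 153 = 3061)
t = 1/3061 ≈ 0.00032669
B(151, 69)/t = (13 + 69)/(1/3061) = 82*3061 = 251002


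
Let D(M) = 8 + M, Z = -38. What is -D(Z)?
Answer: 30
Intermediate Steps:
-D(Z) = -(8 - 38) = -1*(-30) = 30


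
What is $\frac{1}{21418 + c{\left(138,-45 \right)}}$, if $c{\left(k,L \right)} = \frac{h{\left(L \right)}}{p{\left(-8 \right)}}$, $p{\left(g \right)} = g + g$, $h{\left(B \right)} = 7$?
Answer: $\frac{16}{342681} \approx 4.6691 \cdot 10^{-5}$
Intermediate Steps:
$p{\left(g \right)} = 2 g$
$c{\left(k,L \right)} = - \frac{7}{16}$ ($c{\left(k,L \right)} = \frac{7}{2 \left(-8\right)} = \frac{7}{-16} = 7 \left(- \frac{1}{16}\right) = - \frac{7}{16}$)
$\frac{1}{21418 + c{\left(138,-45 \right)}} = \frac{1}{21418 - \frac{7}{16}} = \frac{1}{\frac{342681}{16}} = \frac{16}{342681}$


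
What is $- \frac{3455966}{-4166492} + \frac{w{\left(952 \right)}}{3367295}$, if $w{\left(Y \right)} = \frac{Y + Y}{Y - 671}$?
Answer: $\frac{1635038579492169}{1971187978919170} \approx 0.82947$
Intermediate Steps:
$w{\left(Y \right)} = \frac{2 Y}{-671 + Y}$
$- \frac{3455966}{-4166492} + \frac{w{\left(952 \right)}}{3367295} = - \frac{3455966}{-4166492} + \frac{2 \cdot 952 \frac{1}{-671 + 952}}{3367295} = \left(-3455966\right) \left(- \frac{1}{4166492}\right) + 2 \cdot 952 \cdot \frac{1}{281} \cdot \frac{1}{3367295} = \frac{1727983}{2083246} + 2 \cdot 952 \cdot \frac{1}{281} \cdot \frac{1}{3367295} = \frac{1727983}{2083246} + \frac{1904}{281} \cdot \frac{1}{3367295} = \frac{1727983}{2083246} + \frac{1904}{946209895} = \frac{1635038579492169}{1971187978919170}$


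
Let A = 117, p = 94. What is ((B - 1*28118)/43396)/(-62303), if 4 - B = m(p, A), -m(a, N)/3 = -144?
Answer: 14273/1351850494 ≈ 1.0558e-5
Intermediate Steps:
m(a, N) = 432 (m(a, N) = -3*(-144) = 432)
B = -428 (B = 4 - 1*432 = 4 - 432 = -428)
((B - 1*28118)/43396)/(-62303) = ((-428 - 1*28118)/43396)/(-62303) = ((-428 - 28118)*(1/43396))*(-1/62303) = -28546*1/43396*(-1/62303) = -14273/21698*(-1/62303) = 14273/1351850494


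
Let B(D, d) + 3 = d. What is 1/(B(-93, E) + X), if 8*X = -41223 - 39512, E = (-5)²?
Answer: -8/80559 ≈ -9.9306e-5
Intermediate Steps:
E = 25
B(D, d) = -3 + d
X = -80735/8 (X = (-41223 - 39512)/8 = (⅛)*(-80735) = -80735/8 ≈ -10092.)
1/(B(-93, E) + X) = 1/((-3 + 25) - 80735/8) = 1/(22 - 80735/8) = 1/(-80559/8) = -8/80559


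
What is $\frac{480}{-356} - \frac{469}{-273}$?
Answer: $\frac{1283}{3471} \approx 0.36963$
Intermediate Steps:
$\frac{480}{-356} - \frac{469}{-273} = 480 \left(- \frac{1}{356}\right) - - \frac{67}{39} = - \frac{120}{89} + \frac{67}{39} = \frac{1283}{3471}$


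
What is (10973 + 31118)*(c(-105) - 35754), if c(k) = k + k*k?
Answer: -1045287894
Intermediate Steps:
c(k) = k + k²
(10973 + 31118)*(c(-105) - 35754) = (10973 + 31118)*(-105*(1 - 105) - 35754) = 42091*(-105*(-104) - 35754) = 42091*(10920 - 35754) = 42091*(-24834) = -1045287894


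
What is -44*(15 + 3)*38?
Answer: -30096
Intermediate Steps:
-44*(15 + 3)*38 = -44*18*38 = -792*38 = -30096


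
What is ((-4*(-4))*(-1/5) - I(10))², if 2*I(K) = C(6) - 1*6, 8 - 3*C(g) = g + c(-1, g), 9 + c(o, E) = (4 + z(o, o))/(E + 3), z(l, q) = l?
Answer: 7921/2025 ≈ 3.9116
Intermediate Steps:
c(o, E) = -9 + (4 + o)/(3 + E) (c(o, E) = -9 + (4 + o)/(E + 3) = -9 + (4 + o)/(3 + E))
C(g) = 8/3 - g/3 - (-24 - 9*g)/(3*(3 + g)) (C(g) = 8/3 - (g + (-23 - 1 - 9*g)/(3 + g))/3 = 8/3 - (g + (-24 - 9*g)/(3 + g))/3 = 8/3 + (-g/3 - (-24 - 9*g)/(3*(3 + g))) = 8/3 - g/3 - (-24 - 9*g)/(3*(3 + g)))
I(K) = -11/9 (I(K) = ((48 - 1*6² + 14*6)/(3*(3 + 6)) - 1*6)/2 = ((⅓)*(48 - 1*36 + 84)/9 - 6)/2 = ((⅓)*(⅑)*(48 - 36 + 84) - 6)/2 = ((⅓)*(⅑)*96 - 6)/2 = (32/9 - 6)/2 = (½)*(-22/9) = -11/9)
((-4*(-4))*(-1/5) - I(10))² = ((-4*(-4))*(-1/5) - 1*(-11/9))² = (16*(-1*⅕) + 11/9)² = (16*(-⅕) + 11/9)² = (-16/5 + 11/9)² = (-89/45)² = 7921/2025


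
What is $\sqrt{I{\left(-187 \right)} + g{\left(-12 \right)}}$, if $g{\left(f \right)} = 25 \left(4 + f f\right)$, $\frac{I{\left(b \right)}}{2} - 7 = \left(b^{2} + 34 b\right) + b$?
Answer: $\sqrt{60562} \approx 246.09$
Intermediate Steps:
$I{\left(b \right)} = 14 + 2 b^{2} + 70 b$ ($I{\left(b \right)} = 14 + 2 \left(\left(b^{2} + 34 b\right) + b\right) = 14 + 2 \left(b^{2} + 35 b\right) = 14 + \left(2 b^{2} + 70 b\right) = 14 + 2 b^{2} + 70 b$)
$g{\left(f \right)} = 100 + 25 f^{2}$ ($g{\left(f \right)} = 25 \left(4 + f^{2}\right) = 100 + 25 f^{2}$)
$\sqrt{I{\left(-187 \right)} + g{\left(-12 \right)}} = \sqrt{\left(14 + 2 \left(-187\right)^{2} + 70 \left(-187\right)\right) + \left(100 + 25 \left(-12\right)^{2}\right)} = \sqrt{\left(14 + 2 \cdot 34969 - 13090\right) + \left(100 + 25 \cdot 144\right)} = \sqrt{\left(14 + 69938 - 13090\right) + \left(100 + 3600\right)} = \sqrt{56862 + 3700} = \sqrt{60562}$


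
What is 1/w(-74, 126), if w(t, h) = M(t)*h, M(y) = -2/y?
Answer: 37/126 ≈ 0.29365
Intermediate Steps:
w(t, h) = -2*h/t (w(t, h) = (-2/t)*h = -2*h/t)
1/w(-74, 126) = 1/(-2*126/(-74)) = 1/(-2*126*(-1/74)) = 1/(126/37) = 37/126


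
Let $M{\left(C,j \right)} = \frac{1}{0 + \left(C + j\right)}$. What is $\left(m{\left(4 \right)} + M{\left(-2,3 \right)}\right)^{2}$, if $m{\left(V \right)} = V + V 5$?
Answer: $625$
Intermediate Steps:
$m{\left(V \right)} = 6 V$ ($m{\left(V \right)} = V + 5 V = 6 V$)
$M{\left(C,j \right)} = \frac{1}{C + j}$
$\left(m{\left(4 \right)} + M{\left(-2,3 \right)}\right)^{2} = \left(6 \cdot 4 + \frac{1}{-2 + 3}\right)^{2} = \left(24 + 1^{-1}\right)^{2} = \left(24 + 1\right)^{2} = 25^{2} = 625$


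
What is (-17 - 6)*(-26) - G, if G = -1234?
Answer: 1832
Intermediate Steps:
(-17 - 6)*(-26) - G = (-17 - 6)*(-26) - 1*(-1234) = -23*(-26) + 1234 = 598 + 1234 = 1832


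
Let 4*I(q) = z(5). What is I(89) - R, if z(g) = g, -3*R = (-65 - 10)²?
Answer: 7505/4 ≈ 1876.3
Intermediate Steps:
R = -1875 (R = -(-65 - 10)²/3 = -⅓*(-75)² = -⅓*5625 = -1875)
I(q) = 5/4 (I(q) = (¼)*5 = 5/4)
I(89) - R = 5/4 - 1*(-1875) = 5/4 + 1875 = 7505/4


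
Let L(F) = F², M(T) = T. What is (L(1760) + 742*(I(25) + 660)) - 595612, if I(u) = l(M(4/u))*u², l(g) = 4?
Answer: 4846708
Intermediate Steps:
I(u) = 4*u²
(L(1760) + 742*(I(25) + 660)) - 595612 = (1760² + 742*(4*25² + 660)) - 595612 = (3097600 + 742*(4*625 + 660)) - 595612 = (3097600 + 742*(2500 + 660)) - 595612 = (3097600 + 742*3160) - 595612 = (3097600 + 2344720) - 595612 = 5442320 - 595612 = 4846708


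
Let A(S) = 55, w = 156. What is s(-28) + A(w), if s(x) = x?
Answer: 27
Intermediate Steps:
s(-28) + A(w) = -28 + 55 = 27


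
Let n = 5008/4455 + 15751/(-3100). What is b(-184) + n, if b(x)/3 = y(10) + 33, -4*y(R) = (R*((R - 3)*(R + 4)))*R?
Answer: -20038916281/2762100 ≈ -7255.0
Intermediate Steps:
n = -10929181/2762100 (n = 5008*(1/4455) + 15751*(-1/3100) = 5008/4455 - 15751/3100 = -10929181/2762100 ≈ -3.9568)
y(R) = -R**2*(-3 + R)*(4 + R)/4 (y(R) = -R*((R - 3)*(R + 4))*R/4 = -R*((-3 + R)*(4 + R))*R/4 = -R*(-3 + R)*(4 + R)*R/4 = -R**2*(-3 + R)*(4 + R)/4)
b(x) = -7251 (b(x) = 3*((1/4)*10**2*(12 - 1*10 - 1*10**2) + 33) = 3*((1/4)*100*(12 - 10 - 1*100) + 33) = 3*((1/4)*100*(12 - 10 - 100) + 33) = 3*((1/4)*100*(-98) + 33) = 3*(-2450 + 33) = 3*(-2417) = -7251)
b(-184) + n = -7251 - 10929181/2762100 = -20038916281/2762100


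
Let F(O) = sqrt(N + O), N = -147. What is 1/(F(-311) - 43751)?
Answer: -43751/1914150459 - I*sqrt(458)/1914150459 ≈ -2.2857e-5 - 1.118e-8*I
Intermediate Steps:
F(O) = sqrt(-147 + O)
1/(F(-311) - 43751) = 1/(sqrt(-147 - 311) - 43751) = 1/(sqrt(-458) - 43751) = 1/(I*sqrt(458) - 43751) = 1/(-43751 + I*sqrt(458))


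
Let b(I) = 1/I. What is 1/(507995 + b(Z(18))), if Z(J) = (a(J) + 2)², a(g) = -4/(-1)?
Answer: 36/18287821 ≈ 1.9685e-6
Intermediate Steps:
a(g) = 4 (a(g) = -4*(-1) = 4)
Z(J) = 36 (Z(J) = (4 + 2)² = 6² = 36)
1/(507995 + b(Z(18))) = 1/(507995 + 1/36) = 1/(18287821/36) = 36/18287821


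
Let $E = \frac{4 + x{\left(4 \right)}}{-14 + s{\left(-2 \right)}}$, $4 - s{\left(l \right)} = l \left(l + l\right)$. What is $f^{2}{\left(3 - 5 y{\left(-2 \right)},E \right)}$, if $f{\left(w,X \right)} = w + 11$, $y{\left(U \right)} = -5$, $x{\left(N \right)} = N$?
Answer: $1521$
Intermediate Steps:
$s{\left(l \right)} = 4 - 2 l^{2}$ ($s{\left(l \right)} = 4 - l \left(l + l\right) = 4 - l 2 l = 4 - 2 l^{2}$)
$E = - \frac{4}{9}$ ($E = \frac{4 + 4}{-14 + \left(4 - 2 \left(-2\right)^{2}\right)} = \frac{8}{-14 + \left(4 - 8\right)} = \frac{8}{-14 - 4} = \frac{8}{-18} = 8 \left(- \frac{1}{18}\right) = - \frac{4}{9} \approx -0.44444$)
$f{\left(w,X \right)} = 11 + w$
$f^{2}{\left(3 - 5 y{\left(-2 \right)},E \right)} = \left(11 + \left(3 - -25\right)\right)^{2} = \left(11 + \left(3 + 25\right)\right)^{2} = \left(11 + 28\right)^{2} = 39^{2} = 1521$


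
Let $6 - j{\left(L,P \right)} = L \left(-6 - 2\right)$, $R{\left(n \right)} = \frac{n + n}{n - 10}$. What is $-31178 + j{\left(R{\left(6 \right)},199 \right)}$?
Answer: $-31196$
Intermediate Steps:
$R{\left(n \right)} = \frac{2 n}{-10 + n}$
$j{\left(L,P \right)} = 6 + 8 L$ ($j{\left(L,P \right)} = 6 - L \left(-6 - 2\right) = 6 - L \left(-8\right) = 6 - - 8 L = 6 + 8 L$)
$-31178 + j{\left(R{\left(6 \right)},199 \right)} = -31178 + \left(6 + 8 \cdot 2 \cdot 6 \frac{1}{-10 + 6}\right) = -31178 + \left(6 + 8 \cdot 2 \cdot 6 \frac{1}{-4}\right) = -31178 + \left(6 + 8 \cdot 2 \cdot 6 \left(- \frac{1}{4}\right)\right) = -31178 + \left(6 + 8 \left(-3\right)\right) = -31178 + \left(6 - 24\right) = -31178 - 18 = -31196$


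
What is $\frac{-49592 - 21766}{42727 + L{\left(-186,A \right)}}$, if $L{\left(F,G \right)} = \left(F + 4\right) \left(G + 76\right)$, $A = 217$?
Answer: $\frac{23786}{3533} \approx 6.7325$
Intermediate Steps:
$L{\left(F,G \right)} = \left(4 + F\right) \left(76 + G\right)$
$\frac{-49592 - 21766}{42727 + L{\left(-186,A \right)}} = \frac{-49592 - 21766}{42727 + \left(304 + 4 \cdot 217 + 76 \left(-186\right) - 40362\right)} = - \frac{71358}{42727 + \left(304 + 868 - 14136 - 40362\right)} = - \frac{71358}{42727 - 53326} = - \frac{71358}{-10599} = \left(-71358\right) \left(- \frac{1}{10599}\right) = \frac{23786}{3533}$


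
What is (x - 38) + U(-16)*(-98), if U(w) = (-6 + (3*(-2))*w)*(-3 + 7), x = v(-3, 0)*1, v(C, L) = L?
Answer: -35318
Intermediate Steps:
x = 0 (x = 0*1 = 0)
U(w) = -24 - 24*w (U(w) = (-6 - 6*w)*4 = -24 - 24*w)
(x - 38) + U(-16)*(-98) = (0 - 38) + (-24 - 24*(-16))*(-98) = -38 + (-24 + 384)*(-98) = -38 + 360*(-98) = -38 - 35280 = -35318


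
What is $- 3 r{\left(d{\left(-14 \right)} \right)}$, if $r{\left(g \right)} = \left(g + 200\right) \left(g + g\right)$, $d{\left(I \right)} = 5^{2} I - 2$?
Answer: $-321024$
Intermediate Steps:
$d{\left(I \right)} = -2 + 25 I$ ($d{\left(I \right)} = 25 I - 2 = -2 + 25 I$)
$r{\left(g \right)} = 2 g \left(200 + g\right)$ ($r{\left(g \right)} = \left(200 + g\right) 2 g = 2 g \left(200 + g\right)$)
$- 3 r{\left(d{\left(-14 \right)} \right)} = - 3 \cdot 2 \left(-2 + 25 \left(-14\right)\right) \left(200 + \left(-2 + 25 \left(-14\right)\right)\right) = - 3 \cdot 2 \left(-2 - 350\right) \left(200 - 352\right) = - 3 \cdot 2 \left(-352\right) \left(200 - 352\right) = - 3 \cdot 2 \left(-352\right) \left(-152\right) = \left(-3\right) 107008 = -321024$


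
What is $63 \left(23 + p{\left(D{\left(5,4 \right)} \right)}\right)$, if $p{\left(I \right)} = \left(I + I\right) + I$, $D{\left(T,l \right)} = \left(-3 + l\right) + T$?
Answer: $2583$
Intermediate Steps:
$D{\left(T,l \right)} = -3 + T + l$
$p{\left(I \right)} = 3 I$ ($p{\left(I \right)} = 2 I + I = 3 I$)
$63 \left(23 + p{\left(D{\left(5,4 \right)} \right)}\right) = 63 \left(23 + 3 \left(-3 + 5 + 4\right)\right) = 63 \left(23 + 3 \cdot 6\right) = 63 \left(23 + 18\right) = 63 \cdot 41 = 2583$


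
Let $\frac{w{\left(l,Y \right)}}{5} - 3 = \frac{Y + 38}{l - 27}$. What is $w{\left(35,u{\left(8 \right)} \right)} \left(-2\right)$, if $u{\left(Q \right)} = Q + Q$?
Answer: $- \frac{195}{2} \approx -97.5$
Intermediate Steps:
$u{\left(Q \right)} = 2 Q$
$w{\left(l,Y \right)} = 15 + \frac{5 \left(38 + Y\right)}{-27 + l}$ ($w{\left(l,Y \right)} = 15 + 5 \frac{Y + 38}{l - 27} = 15 + 5 \frac{38 + Y}{-27 + l} = 15 + \frac{5 \left(38 + Y\right)}{-27 + l}$)
$w{\left(35,u{\left(8 \right)} \right)} \left(-2\right) = \frac{5 \left(-43 + 2 \cdot 8 + 3 \cdot 35\right)}{-27 + 35} \left(-2\right) = \frac{5 \left(-43 + 16 + 105\right)}{8} \left(-2\right) = 5 \cdot \frac{1}{8} \cdot 78 \left(-2\right) = \frac{195}{4} \left(-2\right) = - \frac{195}{2}$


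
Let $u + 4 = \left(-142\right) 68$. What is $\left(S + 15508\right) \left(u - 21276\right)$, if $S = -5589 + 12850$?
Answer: $-704381784$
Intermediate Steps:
$u = -9660$ ($u = -4 - 9656 = -9660$)
$S = 7261$
$\left(S + 15508\right) \left(u - 21276\right) = \left(7261 + 15508\right) \left(-9660 - 21276\right) = 22769 \left(-30936\right) = -704381784$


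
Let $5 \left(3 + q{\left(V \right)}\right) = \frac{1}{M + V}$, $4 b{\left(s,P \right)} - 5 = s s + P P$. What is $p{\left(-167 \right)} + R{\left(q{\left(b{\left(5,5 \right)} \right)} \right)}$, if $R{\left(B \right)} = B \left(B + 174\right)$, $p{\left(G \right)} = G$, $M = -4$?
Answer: $- \frac{25725944}{38025} \approx -676.55$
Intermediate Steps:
$b{\left(s,P \right)} = \frac{5}{4} + \frac{P^{2}}{4} + \frac{s^{2}}{4}$ ($b{\left(s,P \right)} = \frac{5}{4} + \frac{s s + P P}{4} = \frac{5}{4} + \frac{s^{2} + P^{2}}{4} = \frac{5}{4} + \frac{P^{2} + s^{2}}{4} = \frac{5}{4} + \left(\frac{P^{2}}{4} + \frac{s^{2}}{4}\right) = \frac{5}{4} + \frac{P^{2}}{4} + \frac{s^{2}}{4}$)
$q{\left(V \right)} = -3 + \frac{1}{5 \left(-4 + V\right)}$
$R{\left(B \right)} = B \left(174 + B\right)$
$p{\left(-167 \right)} + R{\left(q{\left(b{\left(5,5 \right)} \right)} \right)} = -167 + \frac{61 - 15 \left(\frac{5}{4} + \frac{5^{2}}{4} + \frac{5^{2}}{4}\right)}{5 \left(-4 + \left(\frac{5}{4} + \frac{5^{2}}{4} + \frac{5^{2}}{4}\right)\right)} \left(174 + \frac{61 - 15 \left(\frac{5}{4} + \frac{5^{2}}{4} + \frac{5^{2}}{4}\right)}{5 \left(-4 + \left(\frac{5}{4} + \frac{5^{2}}{4} + \frac{5^{2}}{4}\right)\right)}\right) = -167 + \frac{61 - 15 \left(\frac{5}{4} + \frac{1}{4} \cdot 25 + \frac{1}{4} \cdot 25\right)}{5 \left(-4 + \left(\frac{5}{4} + \frac{1}{4} \cdot 25 + \frac{1}{4} \cdot 25\right)\right)} \left(174 + \frac{61 - 15 \left(\frac{5}{4} + \frac{1}{4} \cdot 25 + \frac{1}{4} \cdot 25\right)}{5 \left(-4 + \left(\frac{5}{4} + \frac{1}{4} \cdot 25 + \frac{1}{4} \cdot 25\right)\right)}\right) = -167 + \frac{61 - 15 \left(\frac{5}{4} + \frac{25}{4} + \frac{25}{4}\right)}{5 \left(-4 + \left(\frac{5}{4} + \frac{25}{4} + \frac{25}{4}\right)\right)} \left(174 + \frac{61 - 15 \left(\frac{5}{4} + \frac{25}{4} + \frac{25}{4}\right)}{5 \left(-4 + \left(\frac{5}{4} + \frac{25}{4} + \frac{25}{4}\right)\right)}\right) = -167 + \frac{61 - \frac{825}{4}}{5 \left(-4 + \frac{55}{4}\right)} \left(174 + \frac{61 - \frac{825}{4}}{5 \left(-4 + \frac{55}{4}\right)}\right) = -167 + \frac{61 - \frac{825}{4}}{5 \cdot \frac{39}{4}} \left(174 + \frac{61 - \frac{825}{4}}{5 \cdot \frac{39}{4}}\right) = -167 + \frac{1}{5} \cdot \frac{4}{39} \left(- \frac{581}{4}\right) \left(174 + \frac{1}{5} \cdot \frac{4}{39} \left(- \frac{581}{4}\right)\right) = -167 - \frac{581 \left(174 - \frac{581}{195}\right)}{195} = -167 - \frac{19375769}{38025} = - \frac{25725944}{38025}$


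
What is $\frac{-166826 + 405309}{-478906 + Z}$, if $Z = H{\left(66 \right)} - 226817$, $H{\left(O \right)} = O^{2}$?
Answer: $- \frac{238483}{701367} \approx -0.34003$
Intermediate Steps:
$Z = -222461$ ($Z = 66^{2} - 226817 = 4356 - 226817 = -222461$)
$\frac{-166826 + 405309}{-478906 + Z} = \frac{-166826 + 405309}{-478906 - 222461} = \frac{238483}{-701367} = 238483 \left(- \frac{1}{701367}\right) = - \frac{238483}{701367}$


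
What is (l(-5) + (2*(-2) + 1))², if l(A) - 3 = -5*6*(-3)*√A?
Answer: -40500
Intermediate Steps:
l(A) = 3 + 90*√A (l(A) = 3 - 5*6*(-3)*√A = 3 - (-90)*√A = 3 + 90*√A)
(l(-5) + (2*(-2) + 1))² = ((3 + 90*√(-5)) + (2*(-2) + 1))² = ((3 + 90*(I*√5)) + (-4 + 1))² = ((3 + 90*I*√5) - 3)² = (90*I*√5)² = -40500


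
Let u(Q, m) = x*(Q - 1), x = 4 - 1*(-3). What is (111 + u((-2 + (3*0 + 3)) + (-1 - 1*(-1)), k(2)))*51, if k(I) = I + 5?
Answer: 5661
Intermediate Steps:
k(I) = 5 + I
x = 7 (x = 4 + 3 = 7)
u(Q, m) = -7 + 7*Q (u(Q, m) = 7*(Q - 1) = 7*(-1 + Q) = -7 + 7*Q)
(111 + u((-2 + (3*0 + 3)) + (-1 - 1*(-1)), k(2)))*51 = (111 + (-7 + 7*((-2 + (3*0 + 3)) + (-1 - 1*(-1)))))*51 = (111 + (-7 + 7*((-2 + (0 + 3)) + (-1 + 1))))*51 = (111 + (-7 + 7*((-2 + 3) + 0)))*51 = (111 + (-7 + 7*(1 + 0)))*51 = (111 + (-7 + 7*1))*51 = (111 + (-7 + 7))*51 = (111 + 0)*51 = 111*51 = 5661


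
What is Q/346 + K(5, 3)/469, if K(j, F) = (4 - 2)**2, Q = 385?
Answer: 181949/162274 ≈ 1.1212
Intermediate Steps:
K(j, F) = 4 (K(j, F) = 2**2 = 4)
Q/346 + K(5, 3)/469 = 385/346 + 4/469 = 181949/162274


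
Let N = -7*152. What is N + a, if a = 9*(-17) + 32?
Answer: -1185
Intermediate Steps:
N = -1064
a = -121 (a = -153 + 32 = -121)
N + a = -1064 - 121 = -1185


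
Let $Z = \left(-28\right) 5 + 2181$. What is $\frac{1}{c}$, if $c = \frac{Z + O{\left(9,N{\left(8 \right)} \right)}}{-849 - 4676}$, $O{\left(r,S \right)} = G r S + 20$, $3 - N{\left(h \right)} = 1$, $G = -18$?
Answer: $- \frac{5525}{1737} \approx -3.1808$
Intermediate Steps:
$N{\left(h \right)} = 2$ ($N{\left(h \right)} = 3 - 1 = 2$)
$O{\left(r,S \right)} = 20 - 18 S r$ ($O{\left(r,S \right)} = - 18 r S + 20 = - 18 S r + 20 = 20 - 18 S r$)
$Z = 2041$ ($Z = -140 + 2181 = 2041$)
$c = - \frac{1737}{5525}$ ($c = \frac{2041 + \left(20 - 36 \cdot 9\right)}{-849 - 4676} = \frac{2041 + \left(20 - 324\right)}{-5525} = \left(2041 - 304\right) \left(- \frac{1}{5525}\right) = 1737 \left(- \frac{1}{5525}\right) = - \frac{1737}{5525} \approx -0.31439$)
$\frac{1}{c} = \frac{1}{- \frac{1737}{5525}} = - \frac{5525}{1737}$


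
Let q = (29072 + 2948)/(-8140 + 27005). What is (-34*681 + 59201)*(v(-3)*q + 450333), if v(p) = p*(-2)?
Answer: 5568097617741/343 ≈ 1.6234e+10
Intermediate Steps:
q = 6404/3773 (q = 32020/18865 = 32020*(1/18865) = 6404/3773 ≈ 1.6973)
v(p) = -2*p
(-34*681 + 59201)*(v(-3)*q + 450333) = (-34*681 + 59201)*(-2*(-3)*(6404/3773) + 450333) = (-23154 + 59201)*(6*(6404/3773) + 450333) = 36047*(38424/3773 + 450333) = 36047*(1699144833/3773) = 5568097617741/343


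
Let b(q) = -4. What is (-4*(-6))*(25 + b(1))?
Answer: 504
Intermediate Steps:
(-4*(-6))*(25 + b(1)) = (-4*(-6))*(25 - 4) = 24*21 = 504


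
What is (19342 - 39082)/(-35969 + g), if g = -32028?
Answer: 19740/67997 ≈ 0.29031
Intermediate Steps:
(19342 - 39082)/(-35969 + g) = (19342 - 39082)/(-35969 - 32028) = -19740/(-67997) = -19740*(-1/67997) = 19740/67997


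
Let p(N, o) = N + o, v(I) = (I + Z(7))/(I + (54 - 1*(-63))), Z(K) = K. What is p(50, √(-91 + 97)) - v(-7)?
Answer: 50 + √6 ≈ 52.449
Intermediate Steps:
v(I) = (7 + I)/(117 + I) (v(I) = (I + 7)/(I + (54 - 1*(-63))) = (7 + I)/(I + (54 + 63)) = (7 + I)/(I + 117) = (7 + I)/(117 + I))
p(50, √(-91 + 97)) - v(-7) = (50 + √(-91 + 97)) - (7 - 7)/(117 - 7) = (50 + √6) - 0/110 = (50 + √6) - 1*0 = (50 + √6) + 0 = 50 + √6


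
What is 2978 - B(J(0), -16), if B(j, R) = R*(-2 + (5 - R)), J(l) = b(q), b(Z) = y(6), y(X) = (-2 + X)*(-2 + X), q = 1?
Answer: 3282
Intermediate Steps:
y(X) = (-2 + X)**2
b(Z) = 16 (b(Z) = (-2 + 6)**2 = 4**2 = 16)
J(l) = 16
B(j, R) = R*(3 - R)
2978 - B(J(0), -16) = 2978 - (-16)*(3 - 1*(-16)) = 2978 - (-16)*(3 + 16) = 2978 - (-16)*19 = 2978 - 1*(-304) = 2978 + 304 = 3282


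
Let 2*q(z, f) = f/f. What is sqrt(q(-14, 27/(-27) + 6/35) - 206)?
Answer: I*sqrt(822)/2 ≈ 14.335*I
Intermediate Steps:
q(z, f) = 1/2 (q(z, f) = (f/f)/2 = (1/2)*1 = 1/2)
sqrt(q(-14, 27/(-27) + 6/35) - 206) = sqrt(1/2 - 206) = sqrt(-411/2) = I*sqrt(822)/2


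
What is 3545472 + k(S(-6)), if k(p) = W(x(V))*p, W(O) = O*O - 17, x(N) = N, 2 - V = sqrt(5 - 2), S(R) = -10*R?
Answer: 3544872 - 240*sqrt(3) ≈ 3.5445e+6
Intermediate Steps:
V = 2 - sqrt(3) (V = 2 - sqrt(5 - 2) = 2 - sqrt(3) ≈ 0.26795)
W(O) = -17 + O**2 (W(O) = O**2 - 17 = -17 + O**2)
k(p) = p*(-17 + (2 - sqrt(3))**2) (k(p) = (-17 + (2 - sqrt(3))**2)*p = p*(-17 + (2 - sqrt(3))**2))
3545472 + k(S(-6)) = 3545472 - (-10*(-6))*(17 - (2 - sqrt(3))**2) = 3545472 - 1*60*(17 - (2 - sqrt(3))**2) = 3545472 + (-1020 + 60*(2 - sqrt(3))**2) = 3544452 + 60*(2 - sqrt(3))**2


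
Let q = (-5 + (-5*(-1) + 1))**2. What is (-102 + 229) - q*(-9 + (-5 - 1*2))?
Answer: 143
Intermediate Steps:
q = 1 (q = (-5 + (5 + 1))**2 = (-5 + 6)**2 = 1**2 = 1)
(-102 + 229) - q*(-9 + (-5 - 1*2)) = (-102 + 229) - (-9 + (-5 - 1*2)) = 127 - (-9 + (-5 - 2)) = 127 - (-9 - 7) = 127 - (-16) = 127 - 1*(-16) = 127 + 16 = 143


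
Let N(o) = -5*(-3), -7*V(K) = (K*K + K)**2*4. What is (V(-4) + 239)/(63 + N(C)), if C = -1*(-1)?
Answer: 1097/546 ≈ 2.0092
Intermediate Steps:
C = 1
V(K) = -4*(K + K**2)**2/7 (V(K) = -(K*K + K)**2*4/7 = -(K**2 + K)**2*4/7 = -(K + K**2)**2*4/7 = -4*(K + K**2)**2/7)
N(o) = 15
(V(-4) + 239)/(63 + N(C)) = (-4/7*(-4)**2*(1 - 4)**2 + 239)/(63 + 15) = (-4/7*16*(-3)**2 + 239)/78 = (-4/7*16*9 + 239)*(1/78) = (-576/7 + 239)*(1/78) = (1097/7)*(1/78) = 1097/546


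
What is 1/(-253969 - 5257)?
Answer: -1/259226 ≈ -3.8576e-6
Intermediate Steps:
1/(-253969 - 5257) = 1/(-259226) = -1/259226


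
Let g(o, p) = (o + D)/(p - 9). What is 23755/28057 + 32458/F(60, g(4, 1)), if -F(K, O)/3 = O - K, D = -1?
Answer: 7319813843/40654593 ≈ 180.05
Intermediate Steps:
g(o, p) = (-1 + o)/(-9 + p) (g(o, p) = (o - 1)/(p - 9) = (-1 + o)/(-9 + p))
F(K, O) = -3*O + 3*K (F(K, O) = -3*(O - K) = -3*O + 3*K)
23755/28057 + 32458/F(60, g(4, 1)) = 23755/28057 + 32458/(-3*(-1 + 4)/(-9 + 1) + 3*60) = 23755*(1/28057) + 32458/(-3*3/(-8) + 180) = 23755/28057 + 32458/(-(-3)*3/8 + 180) = 23755/28057 + 32458/(-3*(-3/8) + 180) = 23755/28057 + 32458/(9/8 + 180) = 23755/28057 + 32458/(1449/8) = 23755/28057 + 32458*(8/1449) = 23755/28057 + 259664/1449 = 7319813843/40654593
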